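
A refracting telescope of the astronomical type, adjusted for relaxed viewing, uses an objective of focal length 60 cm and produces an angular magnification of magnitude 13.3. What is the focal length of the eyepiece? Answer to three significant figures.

|M| = f_obj/f_eye, so f_eye = f_obj/|M| = 60/13.3 = 4.511 cm.

4.51 cm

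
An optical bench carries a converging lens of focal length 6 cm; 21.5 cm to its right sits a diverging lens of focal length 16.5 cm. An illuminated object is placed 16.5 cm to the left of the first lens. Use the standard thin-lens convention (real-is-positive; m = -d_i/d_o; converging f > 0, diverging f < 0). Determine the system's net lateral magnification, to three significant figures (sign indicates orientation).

-0.330

First lens: d_i1 = 1/(1/6 - 1/16.5) = 9.429 cm.
m_1 = -(9.429)/16.5 = -0.5714.
The intermediate image is 9.429 cm to the right of lens 1, so d_o2 = L - d_i1 = 21.5 - 9.429 = 12.071 cm.
Second lens: d_i2 = 1/(1/(-16.5) - 1/(12.071)) = -6.971 cm.
m_2 = -(-6.971)/(12.071) = 0.5775.
Total m = m_1 x m_2 = (-0.5714)(0.5775) = -0.3300.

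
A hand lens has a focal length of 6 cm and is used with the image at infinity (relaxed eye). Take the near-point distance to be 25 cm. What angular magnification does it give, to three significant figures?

M = D/f = 25/6 = 4.167.

4.17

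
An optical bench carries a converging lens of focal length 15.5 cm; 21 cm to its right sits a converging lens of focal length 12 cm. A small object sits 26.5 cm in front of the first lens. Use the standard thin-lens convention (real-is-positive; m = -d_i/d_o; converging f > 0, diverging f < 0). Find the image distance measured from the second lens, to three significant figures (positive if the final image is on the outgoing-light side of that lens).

Lens 1: 1/d_i1 = 1/f_1 - 1/d_o1 = 1/15.5 - 1/26.5 = 0.02678 cm^-1, so d_i1 = 37.341 cm.
Since 37.341 cm > 21 cm, the first image lies past the second lens and serves as a virtual object: d_o2 = L - d_i1 = -16.341 cm.
Lens 2: 1/d_i2 = 1/f_2 - 1/d_o2 = 1/12 - 1/(-16.341) = 0.14453 cm^-1, so d_i2 = 6.919 cm.

6.92 cm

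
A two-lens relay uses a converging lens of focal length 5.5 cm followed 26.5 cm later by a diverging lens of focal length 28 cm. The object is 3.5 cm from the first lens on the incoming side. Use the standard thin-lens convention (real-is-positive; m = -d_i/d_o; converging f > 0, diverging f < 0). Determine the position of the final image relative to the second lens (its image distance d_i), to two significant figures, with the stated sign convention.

Applying the thin-lens equation to the first lens, 1/5.5 = 1/3.5 + 1/d_i1, which gives d_i1 = -9.625 cm.
With d_i1 < 0 the first image is virtual and lies on the object side; the object distance for lens 2 is d_o2 = 26.5 - (-9.625) = 36.125 cm.
Applying the thin-lens equation again with f_2 = -28 cm and d_o2 = 36.125 cm gives d_i2 = -15.774 cm.

-16 cm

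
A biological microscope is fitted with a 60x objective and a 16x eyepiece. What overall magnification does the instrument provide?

960

The overall magnification of a compound microscope is the product of the objective and eyepiece magnifications:
M = M_obj x M_eye = 60 x 16 = 960.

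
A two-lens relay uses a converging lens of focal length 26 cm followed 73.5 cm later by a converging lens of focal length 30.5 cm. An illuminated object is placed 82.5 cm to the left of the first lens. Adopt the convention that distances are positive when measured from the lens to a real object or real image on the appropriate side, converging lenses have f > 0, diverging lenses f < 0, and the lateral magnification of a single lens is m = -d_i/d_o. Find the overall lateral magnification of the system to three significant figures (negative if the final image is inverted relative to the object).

2.79

First lens: d_i1 = 1/(1/26 - 1/82.5) = 37.965 cm.
m_1 = -(37.965)/82.5 = -0.4602.
The intermediate image is 37.965 cm to the right of lens 1, so d_o2 = L - d_i1 = 73.5 - 37.965 = 35.535 cm.
Second lens: d_i2 = 1/(1/30.5 - 1/(35.535)) = 215.242 cm.
m_2 = -(215.242)/(35.535) = -6.0571.
Total m = m_1 x m_2 = (-0.4602)(-6.0571) = 2.7873.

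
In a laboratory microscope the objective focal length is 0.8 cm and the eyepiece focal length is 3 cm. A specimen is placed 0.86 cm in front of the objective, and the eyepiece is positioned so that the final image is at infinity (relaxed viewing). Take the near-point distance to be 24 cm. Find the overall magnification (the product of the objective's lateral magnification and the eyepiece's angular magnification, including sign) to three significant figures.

-107

Objective: 1/d_i = 1/f_obj - 1/d_o = 1/0.8 - 1/0.86 = 0.08721 cm^-1, so d_i = 11.467 cm.
m_obj = -d_i/d_o = -11.467/0.86 = -13.333.
Eyepiece angular magnification (image at infinity): M_eye = D/f_e = 24/3 = 8.000.
Overall M = m_obj x M_eye = (-13.333)(8.000) = -106.67.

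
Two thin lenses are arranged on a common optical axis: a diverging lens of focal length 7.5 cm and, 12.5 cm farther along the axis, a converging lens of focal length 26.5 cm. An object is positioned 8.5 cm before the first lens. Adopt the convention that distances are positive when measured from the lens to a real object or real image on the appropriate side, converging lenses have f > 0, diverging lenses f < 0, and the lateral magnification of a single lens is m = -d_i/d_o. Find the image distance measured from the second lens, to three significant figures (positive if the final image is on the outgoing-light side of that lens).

-43.6 cm

Applying the thin-lens equation to the first lens, 1/(-7.5) = 1/8.5 + 1/d_i1, which gives d_i1 = -3.984 cm.
With d_i1 < 0 the first image is virtual and lies on the object side; the object distance for lens 2 is d_o2 = 12.5 - (-3.984) = 16.484 cm.
Applying the thin-lens equation again with f_2 = 26.5 cm and d_o2 = 16.484 cm gives d_i2 = -43.615 cm.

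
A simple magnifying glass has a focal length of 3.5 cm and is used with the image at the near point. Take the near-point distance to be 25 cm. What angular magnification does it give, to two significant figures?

M = 1 + D/f = 1 + 25/3.5 = 8.143.

8.1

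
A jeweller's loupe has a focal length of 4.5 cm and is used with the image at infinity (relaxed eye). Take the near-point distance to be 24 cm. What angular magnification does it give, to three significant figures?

5.33

M = D/f = 24/4.5 = 5.333.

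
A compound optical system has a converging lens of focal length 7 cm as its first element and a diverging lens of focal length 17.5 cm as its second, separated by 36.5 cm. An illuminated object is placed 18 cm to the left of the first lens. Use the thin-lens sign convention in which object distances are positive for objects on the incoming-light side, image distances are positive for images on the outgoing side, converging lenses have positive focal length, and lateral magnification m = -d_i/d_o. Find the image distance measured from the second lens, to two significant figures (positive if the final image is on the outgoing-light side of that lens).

Lens 1: 1/d_i1 = 1/f_1 - 1/d_o1 = 1/7 - 1/18 = 0.08730 cm^-1, so d_i1 = 11.455 cm.
The intermediate image is 11.455 cm to the right of lens 1, so d_o2 = L - d_i1 = 36.5 - 11.455 = 25.045 cm.
Lens 2: 1/d_i2 = 1/f_2 - 1/d_o2 = 1/(-17.5) - 1/(25.045) = -0.09707 cm^-1, so d_i2 = -10.302 cm.

-10 cm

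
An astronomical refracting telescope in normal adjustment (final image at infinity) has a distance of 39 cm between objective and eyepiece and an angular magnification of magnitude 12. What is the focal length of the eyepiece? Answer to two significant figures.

3.0 cm

In normal adjustment the tube length equals f_obj + f_eye and |M| = f_obj/f_eye.
So f_obj = 12 f_eye and 12 f_eye + f_eye = 39 cm, giving f_eye = 39/13 = 3.000 cm and f_obj = 36.000 cm.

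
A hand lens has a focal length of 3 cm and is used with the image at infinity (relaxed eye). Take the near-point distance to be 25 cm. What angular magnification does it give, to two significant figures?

8.3

M = D/f = 25/3 = 8.333.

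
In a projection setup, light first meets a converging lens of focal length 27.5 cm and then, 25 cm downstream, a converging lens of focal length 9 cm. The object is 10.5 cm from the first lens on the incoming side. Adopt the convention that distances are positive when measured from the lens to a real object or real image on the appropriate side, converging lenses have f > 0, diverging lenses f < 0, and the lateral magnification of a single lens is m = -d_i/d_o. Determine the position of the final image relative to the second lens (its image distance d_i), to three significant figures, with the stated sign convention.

First lens: d_i1 = 1/(1/27.5 - 1/10.5) = -16.985 cm.
The intermediate image is virtual, 16.985 cm to the left of lens 1, so d_o2 = L - d_i1 = 25 - (-16.985) = 41.985 cm.
Second lens: d_i2 = 1/(1/9 - 1/(41.985)) = 11.456 cm.

11.5 cm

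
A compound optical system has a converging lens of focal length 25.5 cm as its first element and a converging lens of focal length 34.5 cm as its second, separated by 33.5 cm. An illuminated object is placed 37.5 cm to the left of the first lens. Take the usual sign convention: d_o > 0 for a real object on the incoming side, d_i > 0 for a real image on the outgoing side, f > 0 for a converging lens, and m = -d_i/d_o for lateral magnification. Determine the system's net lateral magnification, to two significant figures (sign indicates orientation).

Lens 1: 1/d_i1 = 1/f_1 - 1/d_o1 = 1/25.5 - 1/37.5 = 0.01255 cm^-1, so d_i1 = 79.688 cm.
m_1 = -(79.688)/37.5 = -2.1250.
This image would form 79.688 cm past lens 1, i.e. 46.188 cm beyond lens 2, so it is a virtual object for lens 2: d_o2 = 33.5 - 79.688 = -46.188 cm.
Lens 2: 1/d_i2 = 1/f_2 - 1/d_o2 = 1/34.5 - 1/(-46.188) = 0.05064 cm^-1, so d_i2 = 19.749 cm.
m_2 = -(19.749)/(-46.188) = 0.4276.
The system's lateral magnification is m_1 m_2 = (-2.1250)(0.4276) = -0.9086.

-0.91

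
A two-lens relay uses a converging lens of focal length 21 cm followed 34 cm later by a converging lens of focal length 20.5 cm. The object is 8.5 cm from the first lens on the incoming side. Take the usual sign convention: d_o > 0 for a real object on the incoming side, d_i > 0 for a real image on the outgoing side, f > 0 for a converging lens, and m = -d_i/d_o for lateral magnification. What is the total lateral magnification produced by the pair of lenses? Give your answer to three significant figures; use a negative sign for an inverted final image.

First lens: d_i1 = 1/(1/21 - 1/8.5) = -14.280 cm.
m_1 = -(-14.280)/8.5 = 1.6800.
The intermediate image is virtual, 14.280 cm to the left of lens 1, so d_o2 = L - d_i1 = 34 - (-14.280) = 48.280 cm.
Second lens: d_i2 = 1/(1/20.5 - 1/(48.280)) = 35.628 cm.
m_2 = -(35.628)/(48.280) = -0.7379.
Total m = m_1 x m_2 = (1.6800)(-0.7379) = -1.2397.

-1.24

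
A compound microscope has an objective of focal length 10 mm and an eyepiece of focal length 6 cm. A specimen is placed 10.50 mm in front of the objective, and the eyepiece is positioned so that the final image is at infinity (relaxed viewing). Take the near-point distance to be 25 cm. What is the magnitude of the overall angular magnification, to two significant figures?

Convert to cm: f_obj = 10 mm = 1 cm; d_o = 10.50 mm = 1.05 cm.
Objective: 1/d_i = 1/f_obj - 1/d_o = 1/1 - 1/1.05 = 0.04762 cm^-1, so d_i = 21.000 cm.
m_obj = -d_i/d_o = -21.000/1.05 = -20.000.
Eyepiece angular magnification (image at infinity): M_eye = D/f_e = 25/6 = 4.167.
Overall M = m_obj x M_eye = (-20.000)(4.167) = -83.33.
|M| = 83.33.

83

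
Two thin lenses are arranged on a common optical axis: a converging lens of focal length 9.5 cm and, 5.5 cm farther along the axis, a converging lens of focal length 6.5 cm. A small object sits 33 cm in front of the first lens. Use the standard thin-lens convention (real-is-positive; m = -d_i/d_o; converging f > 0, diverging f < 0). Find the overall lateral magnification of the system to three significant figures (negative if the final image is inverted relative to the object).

First lens: d_i1 = 1/(1/9.5 - 1/33) = 13.340 cm.
m_1 = -(13.340)/33 = -0.4043.
This image would form 13.340 cm past lens 1, i.e. 7.840 cm beyond lens 2, so it is a virtual object for lens 2: d_o2 = 5.5 - 13.340 = -7.840 cm.
Second lens: d_i2 = 1/(1/6.5 - 1/(-7.840)) = 3.554 cm.
m_2 = -(3.554)/(-7.840) = 0.4533.
Total m = m_1 x m_2 = (-0.4043)(0.4533) = -0.1832.

-0.183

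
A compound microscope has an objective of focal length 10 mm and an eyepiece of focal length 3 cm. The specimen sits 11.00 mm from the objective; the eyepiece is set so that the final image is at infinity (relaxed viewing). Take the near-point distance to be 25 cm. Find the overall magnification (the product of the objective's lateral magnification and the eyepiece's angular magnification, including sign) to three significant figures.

-83.3

Convert to cm: f_obj = 10 mm = 1 cm; d_o = 11.00 mm = 1.10 cm.
Objective: 1/d_i = 1/f_obj - 1/d_o = 1/1 - 1/1.10 = 0.09091 cm^-1, so d_i = 11.000 cm.
m_obj = -d_i/d_o = -11.000/1.10 = -10.000.
Eyepiece angular magnification (image at infinity): M_eye = D/f_e = 25/3 = 8.333.
Overall M = m_obj x M_eye = (-10.000)(8.333) = -83.33.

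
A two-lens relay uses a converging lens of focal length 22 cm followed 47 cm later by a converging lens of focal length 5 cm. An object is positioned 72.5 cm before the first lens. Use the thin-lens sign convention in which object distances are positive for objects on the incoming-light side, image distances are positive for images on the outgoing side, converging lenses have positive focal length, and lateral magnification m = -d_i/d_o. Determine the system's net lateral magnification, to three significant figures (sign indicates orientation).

0.209

Lens 1: 1/d_i1 = 1/f_1 - 1/d_o1 = 1/22 - 1/72.5 = 0.03166 cm^-1, so d_i1 = 31.584 cm.
m_1 = -(31.584)/72.5 = -0.4356.
The intermediate image is 31.584 cm to the right of lens 1, so d_o2 = L - d_i1 = 47 - 31.584 = 15.416 cm.
Lens 2: 1/d_i2 = 1/f_2 - 1/d_o2 = 1/5 - 1/(15.416) = 0.13513 cm^-1, so d_i2 = 7.400 cm.
m_2 = -(7.400)/(15.416) = -0.4800.
Total m = m_1 x m_2 = (-0.4356)(-0.4800) = 0.2091.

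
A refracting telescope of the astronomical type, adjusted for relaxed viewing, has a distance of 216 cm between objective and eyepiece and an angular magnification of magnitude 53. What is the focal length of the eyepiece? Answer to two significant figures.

4.0 cm

In normal adjustment the tube length equals f_obj + f_eye and |M| = f_obj/f_eye.
So f_obj = 53 f_eye and 53 f_eye + f_eye = 216 cm, giving f_eye = 216/54 = 4.000 cm and f_obj = 212.000 cm.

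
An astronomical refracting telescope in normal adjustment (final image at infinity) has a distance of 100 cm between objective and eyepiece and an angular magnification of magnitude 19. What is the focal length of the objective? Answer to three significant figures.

95.0 cm

In normal adjustment the tube length equals f_obj + f_eye and |M| = f_obj/f_eye.
So f_obj = 19 f_eye and 19 f_eye + f_eye = 100 cm, giving f_eye = 100/20 = 5.000 cm and f_obj = 95.000 cm.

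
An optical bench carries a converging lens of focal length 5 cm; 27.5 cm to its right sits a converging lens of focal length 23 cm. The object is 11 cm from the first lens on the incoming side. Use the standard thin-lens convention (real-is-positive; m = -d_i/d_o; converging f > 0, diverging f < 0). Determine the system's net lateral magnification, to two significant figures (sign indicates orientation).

Lens 1: 1/d_i1 = 1/f_1 - 1/d_o1 = 1/5 - 1/11 = 0.10909 cm^-1, so d_i1 = 9.167 cm.
m_1 = -(9.167)/11 = -0.8333.
The intermediate image is 9.167 cm to the right of lens 1, so d_o2 = L - d_i1 = 27.5 - 9.167 = 18.333 cm.
Lens 2: 1/d_i2 = 1/f_2 - 1/d_o2 = 1/23 - 1/(18.333) = -0.01107 cm^-1, so d_i2 = -90.357 cm.
m_2 = -(-90.357)/(18.333) = 4.9286.
Overall magnification: m = m_1 m_2 = -4.1071.

-4.1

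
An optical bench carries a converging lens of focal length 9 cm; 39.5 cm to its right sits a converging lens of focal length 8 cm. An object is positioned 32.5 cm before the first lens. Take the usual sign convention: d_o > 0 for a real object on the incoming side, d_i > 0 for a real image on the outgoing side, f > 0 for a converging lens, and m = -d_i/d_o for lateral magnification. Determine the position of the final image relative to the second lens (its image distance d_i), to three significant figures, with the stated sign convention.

Lens 1: 1/d_i1 = 1/f_1 - 1/d_o1 = 1/9 - 1/32.5 = 0.08034 cm^-1, so d_i1 = 12.447 cm.
The intermediate image is 12.447 cm to the right of lens 1, so d_o2 = L - d_i1 = 39.5 - 12.447 = 27.053 cm.
Lens 2: 1/d_i2 = 1/f_2 - 1/d_o2 = 1/8 - 1/(27.053) = 0.08804 cm^-1, so d_i2 = 11.359 cm.

11.4 cm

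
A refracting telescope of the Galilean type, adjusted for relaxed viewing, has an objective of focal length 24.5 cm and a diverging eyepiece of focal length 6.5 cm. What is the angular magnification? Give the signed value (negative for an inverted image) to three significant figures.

M = -f_obj/f_eye = -24.5/(-6.5) = 3.769.

3.77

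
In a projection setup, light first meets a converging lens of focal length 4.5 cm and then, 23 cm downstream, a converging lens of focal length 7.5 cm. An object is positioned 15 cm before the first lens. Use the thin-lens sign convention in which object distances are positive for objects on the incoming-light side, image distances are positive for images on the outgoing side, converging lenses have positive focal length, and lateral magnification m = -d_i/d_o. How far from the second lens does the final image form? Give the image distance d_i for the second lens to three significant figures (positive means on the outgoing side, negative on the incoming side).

Lens 1: 1/d_i1 = 1/f_1 - 1/d_o1 = 1/4.5 - 1/15 = 0.15556 cm^-1, so d_i1 = 6.429 cm.
That image sits 16.571 cm in front of the second lens, so d_o2 = 16.571 cm.
Lens 2: 1/d_i2 = 1/f_2 - 1/d_o2 = 1/7.5 - 1/(16.571) = 0.07299 cm^-1, so d_i2 = 13.701 cm.

13.7 cm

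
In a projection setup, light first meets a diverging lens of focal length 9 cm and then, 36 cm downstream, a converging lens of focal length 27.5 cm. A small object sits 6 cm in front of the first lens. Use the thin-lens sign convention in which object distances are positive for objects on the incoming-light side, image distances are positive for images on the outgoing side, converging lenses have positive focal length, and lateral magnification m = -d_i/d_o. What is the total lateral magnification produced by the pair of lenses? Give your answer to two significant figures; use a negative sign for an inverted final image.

-1.4

Lens 1: 1/d_i1 = 1/f_1 - 1/d_o1 = 1/(-9) - 1/6 = -0.27778 cm^-1, so d_i1 = -3.600 cm.
m_1 = -(-3.600)/6 = 0.6000.
The intermediate image is virtual, 3.600 cm to the left of lens 1, so d_o2 = L - d_i1 = 36 - (-3.600) = 39.600 cm.
Lens 2: 1/d_i2 = 1/f_2 - 1/d_o2 = 1/27.5 - 1/(39.600) = 0.01111 cm^-1, so d_i2 = 90.000 cm.
m_2 = -(90.000)/(39.600) = -2.2727.
Total m = m_1 x m_2 = (0.6000)(-2.2727) = -1.3636.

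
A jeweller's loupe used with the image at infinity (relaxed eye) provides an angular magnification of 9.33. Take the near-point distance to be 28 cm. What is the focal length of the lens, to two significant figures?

For the image at infinity, M = D/f.
f = D/M = 28/9.33 = 3.001 cm.

3.0 cm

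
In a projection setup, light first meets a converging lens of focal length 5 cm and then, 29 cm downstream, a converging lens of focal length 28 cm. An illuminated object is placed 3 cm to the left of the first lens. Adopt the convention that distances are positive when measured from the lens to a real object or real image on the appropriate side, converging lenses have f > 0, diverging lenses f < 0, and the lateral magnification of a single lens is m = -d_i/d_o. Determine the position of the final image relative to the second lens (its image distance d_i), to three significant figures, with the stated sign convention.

120 cm

Lens 1: 1/d_i1 = 1/f_1 - 1/d_o1 = 1/5 - 1/3 = -0.13333 cm^-1, so d_i1 = -7.500 cm.
The intermediate image is virtual, 7.500 cm to the left of lens 1, so d_o2 = L - d_i1 = 29 - (-7.500) = 36.500 cm.
Lens 2: 1/d_i2 = 1/f_2 - 1/d_o2 = 1/28 - 1/(36.500) = 0.00832 cm^-1, so d_i2 = 120.235 cm.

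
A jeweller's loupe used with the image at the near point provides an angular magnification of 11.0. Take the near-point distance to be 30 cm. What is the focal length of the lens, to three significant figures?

3.00 cm

For the image at the near point, M = 1 + D/f.
f = D/(M - 1) = 30/(11.0 - 1) = 3.000 cm.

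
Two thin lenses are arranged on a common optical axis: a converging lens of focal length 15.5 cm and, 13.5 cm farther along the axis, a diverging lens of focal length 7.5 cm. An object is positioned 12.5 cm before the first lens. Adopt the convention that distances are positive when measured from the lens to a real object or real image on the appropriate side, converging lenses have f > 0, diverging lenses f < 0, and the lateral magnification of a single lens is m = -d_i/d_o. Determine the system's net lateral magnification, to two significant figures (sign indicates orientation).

0.45

Lens 1: 1/d_i1 = 1/f_1 - 1/d_o1 = 1/15.5 - 1/12.5 = -0.01548 cm^-1, so d_i1 = -64.583 cm.
m_1 = -(-64.583)/12.5 = 5.1667.
The intermediate image is virtual, 64.583 cm to the left of lens 1, so d_o2 = L - d_i1 = 13.5 - (-64.583) = 78.083 cm.
Lens 2: 1/d_i2 = 1/f_2 - 1/d_o2 = 1/(-7.5) - 1/(78.083) = -0.14614 cm^-1, so d_i2 = -6.843 cm.
m_2 = -(-6.843)/(78.083) = 0.0876.
The system's lateral magnification is m_1 m_2 = (5.1667)(0.0876) = 0.4528.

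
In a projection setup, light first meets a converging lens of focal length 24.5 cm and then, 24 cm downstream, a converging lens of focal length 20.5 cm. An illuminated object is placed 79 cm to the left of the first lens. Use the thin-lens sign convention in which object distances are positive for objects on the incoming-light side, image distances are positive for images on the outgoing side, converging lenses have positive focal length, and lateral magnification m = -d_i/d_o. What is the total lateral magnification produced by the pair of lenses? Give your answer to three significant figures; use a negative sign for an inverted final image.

-0.288

Applying the thin-lens equation to the first lens, 1/24.5 = 1/79 + 1/d_i1, which gives d_i1 = 35.514 cm.
Its lateral magnification is m_1 = -d_i1/d_o1 = -(35.514)/79 = -0.4495.
This image would form 35.514 cm past lens 1, i.e. 11.514 cm beyond lens 2, so it is a virtual object for lens 2: d_o2 = 24 - 35.514 = -11.514 cm.
Applying the thin-lens equation again with f_2 = 20.5 cm and d_o2 = -11.514 cm gives d_i2 = 7.373 cm.
m_2 = -(7.373)/(-11.514) = 0.6403.
Total m = m_1 x m_2 = (-0.4495)(0.6403) = -0.2879.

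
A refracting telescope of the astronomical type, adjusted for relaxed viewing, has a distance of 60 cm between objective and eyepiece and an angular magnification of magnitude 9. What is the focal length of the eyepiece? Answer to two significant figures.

In normal adjustment the tube length equals f_obj + f_eye and |M| = f_obj/f_eye.
So f_obj = 9 f_eye and 9 f_eye + f_eye = 60 cm, giving f_eye = 60/10 = 6.000 cm and f_obj = 54.000 cm.

6.0 cm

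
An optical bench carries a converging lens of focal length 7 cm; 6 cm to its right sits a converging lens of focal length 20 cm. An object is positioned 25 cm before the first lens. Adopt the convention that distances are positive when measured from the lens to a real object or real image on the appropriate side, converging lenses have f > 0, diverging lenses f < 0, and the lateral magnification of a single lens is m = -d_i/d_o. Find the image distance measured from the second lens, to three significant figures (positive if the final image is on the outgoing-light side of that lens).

Lens 1: 1/d_i1 = 1/f_1 - 1/d_o1 = 1/7 - 1/25 = 0.10286 cm^-1, so d_i1 = 9.722 cm.
This image would form 9.722 cm past lens 1, i.e. 3.722 cm beyond lens 2, so it is a virtual object for lens 2: d_o2 = 6 - 9.722 = -3.722 cm.
Lens 2: 1/d_i2 = 1/f_2 - 1/d_o2 = 1/20 - 1/(-3.722) = 0.31866 cm^-1, so d_i2 = 3.138 cm.

3.14 cm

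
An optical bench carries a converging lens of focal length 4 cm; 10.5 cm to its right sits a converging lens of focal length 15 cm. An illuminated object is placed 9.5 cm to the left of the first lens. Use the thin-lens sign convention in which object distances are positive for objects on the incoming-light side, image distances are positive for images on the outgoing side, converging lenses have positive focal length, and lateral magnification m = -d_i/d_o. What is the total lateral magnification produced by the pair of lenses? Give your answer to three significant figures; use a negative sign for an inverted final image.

Applying the thin-lens equation to the first lens, 1/4 = 1/9.5 + 1/d_i1, which gives d_i1 = 6.909 cm.
Its lateral magnification is m_1 = -d_i1/d_o1 = -(6.909)/9.5 = -0.7273.
That image sits 3.591 cm in front of the second lens, so d_o2 = 3.591 cm.
Applying the thin-lens equation again with f_2 = 15 cm and d_o2 = 3.591 cm gives d_i2 = -4.721 cm.
m_2 = -(-4.721)/(3.591) = 1.3147.
The system's lateral magnification is m_1 m_2 = (-0.7273)(1.3147) = -0.9562.

-0.956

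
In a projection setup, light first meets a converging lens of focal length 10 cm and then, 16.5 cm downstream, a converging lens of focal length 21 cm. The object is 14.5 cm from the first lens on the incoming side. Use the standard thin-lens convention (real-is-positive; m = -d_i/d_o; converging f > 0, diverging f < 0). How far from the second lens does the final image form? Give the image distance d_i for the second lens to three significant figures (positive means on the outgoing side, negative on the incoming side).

Lens 1: 1/d_i1 = 1/f_1 - 1/d_o1 = 1/10 - 1/14.5 = 0.03103 cm^-1, so d_i1 = 32.222 cm.
Since 32.222 cm > 16.5 cm, the first image lies past the second lens and serves as a virtual object: d_o2 = L - d_i1 = -15.722 cm.
Lens 2: 1/d_i2 = 1/f_2 - 1/d_o2 = 1/21 - 1/(-15.722) = 0.11122 cm^-1, so d_i2 = 8.991 cm.

8.99 cm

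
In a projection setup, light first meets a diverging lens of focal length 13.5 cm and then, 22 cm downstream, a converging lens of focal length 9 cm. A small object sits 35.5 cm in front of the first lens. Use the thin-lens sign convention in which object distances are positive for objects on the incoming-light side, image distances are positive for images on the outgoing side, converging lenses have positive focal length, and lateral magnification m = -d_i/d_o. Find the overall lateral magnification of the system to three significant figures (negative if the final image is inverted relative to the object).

-0.109

Applying the thin-lens equation to the first lens, 1/(-13.5) = 1/35.5 + 1/d_i1, which gives d_i1 = -9.781 cm.
Its lateral magnification is m_1 = -d_i1/d_o1 = -(-9.781)/35.5 = 0.2755.
The intermediate image is virtual, 9.781 cm to the left of lens 1, so d_o2 = L - d_i1 = 22 - (-9.781) = 31.781 cm.
Applying the thin-lens equation again with f_2 = 9 cm and d_o2 = 31.781 cm gives d_i2 = 12.556 cm.
m_2 = -(12.556)/(31.781) = -0.3951.
Total m = m_1 x m_2 = (0.2755)(-0.3951) = -0.1088.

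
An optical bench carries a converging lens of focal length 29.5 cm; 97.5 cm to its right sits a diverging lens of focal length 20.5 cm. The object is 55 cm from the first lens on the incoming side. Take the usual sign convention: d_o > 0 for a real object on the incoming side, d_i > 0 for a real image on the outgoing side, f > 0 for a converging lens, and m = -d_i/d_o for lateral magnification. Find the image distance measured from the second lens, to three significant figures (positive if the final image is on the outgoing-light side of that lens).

Applying the thin-lens equation to the first lens, 1/29.5 = 1/55 + 1/d_i1, which gives d_i1 = 63.627 cm.
That image sits 33.873 cm in front of the second lens, so d_o2 = 33.873 cm.
Applying the thin-lens equation again with f_2 = -20.5 cm and d_o2 = 33.873 cm gives d_i2 = -12.771 cm.

-12.8 cm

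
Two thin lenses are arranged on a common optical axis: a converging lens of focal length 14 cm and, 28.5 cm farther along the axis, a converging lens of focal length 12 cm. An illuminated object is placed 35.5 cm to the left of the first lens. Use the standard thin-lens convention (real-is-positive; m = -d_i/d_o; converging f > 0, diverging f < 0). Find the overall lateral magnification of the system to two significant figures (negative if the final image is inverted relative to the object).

-1.2

Applying the thin-lens equation to the first lens, 1/14 = 1/35.5 + 1/d_i1, which gives d_i1 = 23.116 cm.
Its lateral magnification is m_1 = -d_i1/d_o1 = -(23.116)/35.5 = -0.6512.
That image sits 5.384 cm in front of the second lens, so d_o2 = 5.384 cm.
Applying the thin-lens equation again with f_2 = 12 cm and d_o2 = 5.384 cm gives d_i2 = -9.764 cm.
m_2 = -(-9.764)/(5.384) = 1.8137.
Overall magnification: m = m_1 m_2 = -1.1810.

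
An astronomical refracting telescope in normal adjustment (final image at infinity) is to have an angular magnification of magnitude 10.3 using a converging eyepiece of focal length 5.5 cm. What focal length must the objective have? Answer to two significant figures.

57 cm

|M| = f_obj/|f_eye|, so f_obj = |M| x |f_eye| = 10.3 x 5.5 = 56.650 cm.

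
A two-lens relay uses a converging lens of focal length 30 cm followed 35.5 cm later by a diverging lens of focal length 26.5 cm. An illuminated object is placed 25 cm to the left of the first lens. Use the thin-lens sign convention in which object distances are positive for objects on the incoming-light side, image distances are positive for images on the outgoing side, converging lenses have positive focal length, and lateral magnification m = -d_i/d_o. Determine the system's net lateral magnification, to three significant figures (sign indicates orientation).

0.750

First lens: d_i1 = 1/(1/30 - 1/25) = -150.000 cm.
m_1 = -(-150.000)/25 = 6.0000.
The intermediate image is virtual, 150.000 cm to the left of lens 1, so d_o2 = L - d_i1 = 35.5 - (-150.000) = 185.500 cm.
Second lens: d_i2 = 1/(1/(-26.5) - 1/(185.500)) = -23.188 cm.
m_2 = -(-23.188)/(185.500) = 0.1250.
Overall magnification: m = m_1 m_2 = 0.7500.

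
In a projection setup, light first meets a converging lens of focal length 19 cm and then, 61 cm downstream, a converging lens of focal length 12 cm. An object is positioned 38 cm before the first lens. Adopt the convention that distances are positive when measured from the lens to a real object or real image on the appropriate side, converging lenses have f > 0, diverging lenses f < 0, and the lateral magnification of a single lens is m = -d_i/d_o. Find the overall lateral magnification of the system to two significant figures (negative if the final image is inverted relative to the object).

Applying the thin-lens equation to the first lens, 1/19 = 1/38 + 1/d_i1, which gives d_i1 = 38.000 cm.
Its lateral magnification is m_1 = -d_i1/d_o1 = -(38.000)/38 = -1.0000.
That image sits 23.000 cm in front of the second lens, so d_o2 = 23.000 cm.
Applying the thin-lens equation again with f_2 = 12 cm and d_o2 = 23.000 cm gives d_i2 = 25.091 cm.
m_2 = -(25.091)/(23.000) = -1.0909.
The system's lateral magnification is m_1 m_2 = (-1.0000)(-1.0909) = 1.0909.

1.1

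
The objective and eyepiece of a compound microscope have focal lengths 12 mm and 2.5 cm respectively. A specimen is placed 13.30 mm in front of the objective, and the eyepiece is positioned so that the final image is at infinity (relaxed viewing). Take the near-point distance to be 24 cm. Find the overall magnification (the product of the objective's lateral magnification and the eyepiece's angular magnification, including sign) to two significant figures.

-89

Convert to cm: f_obj = 12 mm = 1.2 cm; d_o = 13.30 mm = 1.33 cm.
Objective: 1/d_i = 1/f_obj - 1/d_o = 1/1.2 - 1/1.33 = 0.08145 cm^-1, so d_i = 12.277 cm.
m_obj = -d_i/d_o = -12.277/1.33 = -9.231.
Eyepiece angular magnification (image at infinity): M_eye = D/f_e = 24/2.5 = 9.600.
Overall M = m_obj x M_eye = (-9.231)(9.600) = -88.62.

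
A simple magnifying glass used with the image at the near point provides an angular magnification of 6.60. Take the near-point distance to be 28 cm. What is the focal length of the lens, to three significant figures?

5.00 cm

For the image at the near point, M = 1 + D/f.
f = D/(M - 1) = 28/(6.6 - 1) = 5.000 cm.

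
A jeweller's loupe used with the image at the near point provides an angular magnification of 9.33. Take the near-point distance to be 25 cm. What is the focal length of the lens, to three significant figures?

3.00 cm

For the image at the near point, M = 1 + D/f.
f = D/(M - 1) = 25/(9.33 - 1) = 3.001 cm.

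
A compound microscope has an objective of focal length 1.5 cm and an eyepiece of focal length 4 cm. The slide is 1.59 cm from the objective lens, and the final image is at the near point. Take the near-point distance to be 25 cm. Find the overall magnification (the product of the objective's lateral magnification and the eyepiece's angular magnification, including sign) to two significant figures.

Objective: 1/d_i = 1/f_obj - 1/d_o = 1/1.5 - 1/1.59 = 0.03774 cm^-1, so d_i = 26.500 cm.
m_obj = -d_i/d_o = -26.500/1.59 = -16.667.
Eyepiece angular magnification (image at near point): M_eye = 1 + D/f_e = 1 + 25/4 = 7.250.
Overall M = m_obj x M_eye = (-16.667)(7.250) = -120.83.

-120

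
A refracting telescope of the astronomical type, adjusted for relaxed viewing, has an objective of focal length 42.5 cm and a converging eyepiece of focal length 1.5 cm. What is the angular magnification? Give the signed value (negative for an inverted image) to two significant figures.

-28

M = -f_obj/f_eye = -42.5/(1.5) = -28.333.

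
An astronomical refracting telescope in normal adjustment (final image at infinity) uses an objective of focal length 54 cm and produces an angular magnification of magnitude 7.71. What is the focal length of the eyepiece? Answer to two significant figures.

7.0 cm

|M| = f_obj/f_eye, so f_eye = f_obj/|M| = 54/7.71 = 7.004 cm.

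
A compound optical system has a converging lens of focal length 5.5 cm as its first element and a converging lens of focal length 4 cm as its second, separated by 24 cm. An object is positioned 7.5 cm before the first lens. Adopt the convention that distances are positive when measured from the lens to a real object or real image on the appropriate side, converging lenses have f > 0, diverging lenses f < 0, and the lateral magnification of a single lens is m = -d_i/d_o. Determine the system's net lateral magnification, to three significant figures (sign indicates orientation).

-17.6

Applying the thin-lens equation to the first lens, 1/5.5 = 1/7.5 + 1/d_i1, which gives d_i1 = 20.625 cm.
Its lateral magnification is m_1 = -d_i1/d_o1 = -(20.625)/7.5 = -2.7500.
Object distance for lens 2: d_o2 = 24 - 20.625 = 3.375 cm.
Applying the thin-lens equation again with f_2 = 4 cm and d_o2 = 3.375 cm gives d_i2 = -21.600 cm.
m_2 = -(-21.600)/(3.375) = 6.4000.
Overall magnification: m = m_1 m_2 = -17.6000.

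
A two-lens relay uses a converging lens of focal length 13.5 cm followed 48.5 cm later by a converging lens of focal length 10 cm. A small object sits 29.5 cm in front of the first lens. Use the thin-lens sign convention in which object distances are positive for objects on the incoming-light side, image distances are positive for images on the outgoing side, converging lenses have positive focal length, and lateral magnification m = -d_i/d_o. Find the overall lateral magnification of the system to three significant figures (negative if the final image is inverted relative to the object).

Applying the thin-lens equation to the first lens, 1/13.5 = 1/29.5 + 1/d_i1, which gives d_i1 = 24.891 cm.
Its lateral magnification is m_1 = -d_i1/d_o1 = -(24.891)/29.5 = -0.8438.
That image sits 23.609 cm in front of the second lens, so d_o2 = 23.609 cm.
Applying the thin-lens equation again with f_2 = 10 cm and d_o2 = 23.609 cm gives d_i2 = 17.348 cm.
m_2 = -(17.348)/(23.609) = -0.7348.
Total m = m_1 x m_2 = (-0.8438)(-0.7348) = 0.6200.

0.620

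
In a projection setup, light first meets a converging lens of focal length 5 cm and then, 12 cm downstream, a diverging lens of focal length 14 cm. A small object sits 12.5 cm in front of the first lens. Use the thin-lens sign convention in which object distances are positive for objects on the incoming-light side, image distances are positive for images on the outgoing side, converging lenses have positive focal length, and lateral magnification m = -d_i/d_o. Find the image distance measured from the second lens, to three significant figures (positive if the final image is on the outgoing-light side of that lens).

-2.91 cm

First lens: d_i1 = 1/(1/5 - 1/12.5) = 8.333 cm.
That image sits 3.667 cm in front of the second lens, so d_o2 = 3.667 cm.
Second lens: d_i2 = 1/(1/(-14) - 1/(3.667)) = -2.906 cm.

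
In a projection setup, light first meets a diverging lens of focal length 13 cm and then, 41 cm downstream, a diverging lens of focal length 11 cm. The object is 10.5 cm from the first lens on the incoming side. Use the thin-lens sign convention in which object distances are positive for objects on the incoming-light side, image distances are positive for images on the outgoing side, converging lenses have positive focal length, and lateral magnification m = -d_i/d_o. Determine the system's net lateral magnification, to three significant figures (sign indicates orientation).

0.105

Applying the thin-lens equation to the first lens, 1/(-13) = 1/10.5 + 1/d_i1, which gives d_i1 = -5.809 cm.
Its lateral magnification is m_1 = -d_i1/d_o1 = -(-5.809)/10.5 = 0.5532.
The intermediate image is virtual, 5.809 cm to the left of lens 1, so d_o2 = L - d_i1 = 41 - (-5.809) = 46.809 cm.
Applying the thin-lens equation again with f_2 = -11 cm and d_o2 = 46.809 cm gives d_i2 = -8.907 cm.
m_2 = -(-8.907)/(46.809) = 0.1903.
Total m = m_1 x m_2 = (0.5532)(0.1903) = 0.1053.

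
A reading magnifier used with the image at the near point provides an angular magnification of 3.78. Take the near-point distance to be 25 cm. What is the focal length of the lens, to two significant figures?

For the image at the near point, M = 1 + D/f.
f = D/(M - 1) = 25/(3.78 - 1) = 8.993 cm.

9.0 cm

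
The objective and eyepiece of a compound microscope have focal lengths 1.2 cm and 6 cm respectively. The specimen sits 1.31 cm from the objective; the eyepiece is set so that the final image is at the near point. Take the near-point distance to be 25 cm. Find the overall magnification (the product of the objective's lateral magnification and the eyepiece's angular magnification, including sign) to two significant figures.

-56

Objective: 1/d_i = 1/f_obj - 1/d_o = 1/1.2 - 1/1.31 = 0.06997 cm^-1, so d_i = 14.291 cm.
m_obj = -d_i/d_o = -14.291/1.31 = -10.909.
Eyepiece angular magnification (image at near point): M_eye = 1 + D/f_e = 1 + 25/6 = 5.167.
Overall M = m_obj x M_eye = (-10.909)(5.167) = -56.36.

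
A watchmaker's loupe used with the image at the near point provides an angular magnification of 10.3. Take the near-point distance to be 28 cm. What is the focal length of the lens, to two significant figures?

3.0 cm

For the image at the near point, M = 1 + D/f.
f = D/(M - 1) = 28/(10.3 - 1) = 3.011 cm.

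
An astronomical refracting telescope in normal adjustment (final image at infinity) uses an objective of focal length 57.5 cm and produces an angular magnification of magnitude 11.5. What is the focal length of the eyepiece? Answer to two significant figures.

5.0 cm

|M| = f_obj/f_eye, so f_eye = f_obj/|M| = 57.5/11.5 = 5.000 cm.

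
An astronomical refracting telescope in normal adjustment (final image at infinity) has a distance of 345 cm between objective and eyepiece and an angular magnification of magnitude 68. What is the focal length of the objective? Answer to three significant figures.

In normal adjustment the tube length equals f_obj + f_eye and |M| = f_obj/f_eye.
So f_obj = 68 f_eye and 68 f_eye + f_eye = 345 cm, giving f_eye = 345/69 = 5.000 cm and f_obj = 340.000 cm.

340 cm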